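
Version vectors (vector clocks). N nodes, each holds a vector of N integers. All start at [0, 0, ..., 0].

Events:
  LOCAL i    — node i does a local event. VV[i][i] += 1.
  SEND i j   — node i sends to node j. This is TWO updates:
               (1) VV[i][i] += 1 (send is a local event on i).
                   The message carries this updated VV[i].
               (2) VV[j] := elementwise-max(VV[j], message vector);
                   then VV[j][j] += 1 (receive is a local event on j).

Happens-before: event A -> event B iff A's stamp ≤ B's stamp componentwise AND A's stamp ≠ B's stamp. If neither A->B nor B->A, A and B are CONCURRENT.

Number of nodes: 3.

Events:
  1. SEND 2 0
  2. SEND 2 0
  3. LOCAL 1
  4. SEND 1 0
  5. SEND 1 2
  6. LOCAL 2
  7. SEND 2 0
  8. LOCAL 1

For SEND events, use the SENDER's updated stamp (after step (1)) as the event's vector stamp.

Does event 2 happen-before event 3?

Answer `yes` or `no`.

Answer: no

Derivation:
Initial: VV[0]=[0, 0, 0]
Initial: VV[1]=[0, 0, 0]
Initial: VV[2]=[0, 0, 0]
Event 1: SEND 2->0: VV[2][2]++ -> VV[2]=[0, 0, 1], msg_vec=[0, 0, 1]; VV[0]=max(VV[0],msg_vec) then VV[0][0]++ -> VV[0]=[1, 0, 1]
Event 2: SEND 2->0: VV[2][2]++ -> VV[2]=[0, 0, 2], msg_vec=[0, 0, 2]; VV[0]=max(VV[0],msg_vec) then VV[0][0]++ -> VV[0]=[2, 0, 2]
Event 3: LOCAL 1: VV[1][1]++ -> VV[1]=[0, 1, 0]
Event 4: SEND 1->0: VV[1][1]++ -> VV[1]=[0, 2, 0], msg_vec=[0, 2, 0]; VV[0]=max(VV[0],msg_vec) then VV[0][0]++ -> VV[0]=[3, 2, 2]
Event 5: SEND 1->2: VV[1][1]++ -> VV[1]=[0, 3, 0], msg_vec=[0, 3, 0]; VV[2]=max(VV[2],msg_vec) then VV[2][2]++ -> VV[2]=[0, 3, 3]
Event 6: LOCAL 2: VV[2][2]++ -> VV[2]=[0, 3, 4]
Event 7: SEND 2->0: VV[2][2]++ -> VV[2]=[0, 3, 5], msg_vec=[0, 3, 5]; VV[0]=max(VV[0],msg_vec) then VV[0][0]++ -> VV[0]=[4, 3, 5]
Event 8: LOCAL 1: VV[1][1]++ -> VV[1]=[0, 4, 0]
Event 2 stamp: [0, 0, 2]
Event 3 stamp: [0, 1, 0]
[0, 0, 2] <= [0, 1, 0]? False. Equal? False. Happens-before: False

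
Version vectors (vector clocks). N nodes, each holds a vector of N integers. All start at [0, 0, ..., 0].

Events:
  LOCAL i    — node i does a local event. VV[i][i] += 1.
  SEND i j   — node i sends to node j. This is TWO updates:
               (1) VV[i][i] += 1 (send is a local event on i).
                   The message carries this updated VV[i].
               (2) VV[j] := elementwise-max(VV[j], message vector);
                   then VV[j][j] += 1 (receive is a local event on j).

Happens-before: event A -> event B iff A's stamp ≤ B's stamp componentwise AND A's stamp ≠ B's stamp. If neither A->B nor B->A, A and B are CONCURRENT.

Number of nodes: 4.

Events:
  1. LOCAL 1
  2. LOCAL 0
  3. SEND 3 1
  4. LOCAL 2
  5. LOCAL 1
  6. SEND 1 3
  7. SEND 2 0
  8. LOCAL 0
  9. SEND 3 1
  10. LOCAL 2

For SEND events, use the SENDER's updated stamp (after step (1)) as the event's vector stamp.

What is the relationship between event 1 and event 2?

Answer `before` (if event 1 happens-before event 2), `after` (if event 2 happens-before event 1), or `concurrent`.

Answer: concurrent

Derivation:
Initial: VV[0]=[0, 0, 0, 0]
Initial: VV[1]=[0, 0, 0, 0]
Initial: VV[2]=[0, 0, 0, 0]
Initial: VV[3]=[0, 0, 0, 0]
Event 1: LOCAL 1: VV[1][1]++ -> VV[1]=[0, 1, 0, 0]
Event 2: LOCAL 0: VV[0][0]++ -> VV[0]=[1, 0, 0, 0]
Event 3: SEND 3->1: VV[3][3]++ -> VV[3]=[0, 0, 0, 1], msg_vec=[0, 0, 0, 1]; VV[1]=max(VV[1],msg_vec) then VV[1][1]++ -> VV[1]=[0, 2, 0, 1]
Event 4: LOCAL 2: VV[2][2]++ -> VV[2]=[0, 0, 1, 0]
Event 5: LOCAL 1: VV[1][1]++ -> VV[1]=[0, 3, 0, 1]
Event 6: SEND 1->3: VV[1][1]++ -> VV[1]=[0, 4, 0, 1], msg_vec=[0, 4, 0, 1]; VV[3]=max(VV[3],msg_vec) then VV[3][3]++ -> VV[3]=[0, 4, 0, 2]
Event 7: SEND 2->0: VV[2][2]++ -> VV[2]=[0, 0, 2, 0], msg_vec=[0, 0, 2, 0]; VV[0]=max(VV[0],msg_vec) then VV[0][0]++ -> VV[0]=[2, 0, 2, 0]
Event 8: LOCAL 0: VV[0][0]++ -> VV[0]=[3, 0, 2, 0]
Event 9: SEND 3->1: VV[3][3]++ -> VV[3]=[0, 4, 0, 3], msg_vec=[0, 4, 0, 3]; VV[1]=max(VV[1],msg_vec) then VV[1][1]++ -> VV[1]=[0, 5, 0, 3]
Event 10: LOCAL 2: VV[2][2]++ -> VV[2]=[0, 0, 3, 0]
Event 1 stamp: [0, 1, 0, 0]
Event 2 stamp: [1, 0, 0, 0]
[0, 1, 0, 0] <= [1, 0, 0, 0]? False
[1, 0, 0, 0] <= [0, 1, 0, 0]? False
Relation: concurrent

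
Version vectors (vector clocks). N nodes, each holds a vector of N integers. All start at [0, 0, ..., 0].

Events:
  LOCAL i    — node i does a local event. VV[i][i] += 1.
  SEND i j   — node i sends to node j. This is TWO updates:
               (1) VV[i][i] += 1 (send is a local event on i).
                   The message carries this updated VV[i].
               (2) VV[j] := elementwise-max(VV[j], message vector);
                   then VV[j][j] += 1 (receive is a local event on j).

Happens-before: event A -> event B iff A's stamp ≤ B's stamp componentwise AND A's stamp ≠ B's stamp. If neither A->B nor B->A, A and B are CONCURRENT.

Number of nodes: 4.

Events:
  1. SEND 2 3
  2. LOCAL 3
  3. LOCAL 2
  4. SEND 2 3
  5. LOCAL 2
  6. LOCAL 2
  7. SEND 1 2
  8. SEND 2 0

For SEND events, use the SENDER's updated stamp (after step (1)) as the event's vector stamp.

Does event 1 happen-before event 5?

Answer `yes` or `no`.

Initial: VV[0]=[0, 0, 0, 0]
Initial: VV[1]=[0, 0, 0, 0]
Initial: VV[2]=[0, 0, 0, 0]
Initial: VV[3]=[0, 0, 0, 0]
Event 1: SEND 2->3: VV[2][2]++ -> VV[2]=[0, 0, 1, 0], msg_vec=[0, 0, 1, 0]; VV[3]=max(VV[3],msg_vec) then VV[3][3]++ -> VV[3]=[0, 0, 1, 1]
Event 2: LOCAL 3: VV[3][3]++ -> VV[3]=[0, 0, 1, 2]
Event 3: LOCAL 2: VV[2][2]++ -> VV[2]=[0, 0, 2, 0]
Event 4: SEND 2->3: VV[2][2]++ -> VV[2]=[0, 0, 3, 0], msg_vec=[0, 0, 3, 0]; VV[3]=max(VV[3],msg_vec) then VV[3][3]++ -> VV[3]=[0, 0, 3, 3]
Event 5: LOCAL 2: VV[2][2]++ -> VV[2]=[0, 0, 4, 0]
Event 6: LOCAL 2: VV[2][2]++ -> VV[2]=[0, 0, 5, 0]
Event 7: SEND 1->2: VV[1][1]++ -> VV[1]=[0, 1, 0, 0], msg_vec=[0, 1, 0, 0]; VV[2]=max(VV[2],msg_vec) then VV[2][2]++ -> VV[2]=[0, 1, 6, 0]
Event 8: SEND 2->0: VV[2][2]++ -> VV[2]=[0, 1, 7, 0], msg_vec=[0, 1, 7, 0]; VV[0]=max(VV[0],msg_vec) then VV[0][0]++ -> VV[0]=[1, 1, 7, 0]
Event 1 stamp: [0, 0, 1, 0]
Event 5 stamp: [0, 0, 4, 0]
[0, 0, 1, 0] <= [0, 0, 4, 0]? True. Equal? False. Happens-before: True

Answer: yes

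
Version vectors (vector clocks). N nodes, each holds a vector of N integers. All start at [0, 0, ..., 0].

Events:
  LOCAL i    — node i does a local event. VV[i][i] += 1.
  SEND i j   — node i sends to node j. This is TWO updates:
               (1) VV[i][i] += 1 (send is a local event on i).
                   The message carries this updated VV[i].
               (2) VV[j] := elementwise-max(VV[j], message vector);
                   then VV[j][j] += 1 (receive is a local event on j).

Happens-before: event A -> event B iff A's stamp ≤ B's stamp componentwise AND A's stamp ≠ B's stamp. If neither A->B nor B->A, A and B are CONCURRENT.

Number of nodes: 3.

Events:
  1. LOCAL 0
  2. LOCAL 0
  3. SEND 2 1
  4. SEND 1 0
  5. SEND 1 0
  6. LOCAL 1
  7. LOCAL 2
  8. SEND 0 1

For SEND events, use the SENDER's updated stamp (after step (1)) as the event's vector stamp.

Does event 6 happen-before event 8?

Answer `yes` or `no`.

Initial: VV[0]=[0, 0, 0]
Initial: VV[1]=[0, 0, 0]
Initial: VV[2]=[0, 0, 0]
Event 1: LOCAL 0: VV[0][0]++ -> VV[0]=[1, 0, 0]
Event 2: LOCAL 0: VV[0][0]++ -> VV[0]=[2, 0, 0]
Event 3: SEND 2->1: VV[2][2]++ -> VV[2]=[0, 0, 1], msg_vec=[0, 0, 1]; VV[1]=max(VV[1],msg_vec) then VV[1][1]++ -> VV[1]=[0, 1, 1]
Event 4: SEND 1->0: VV[1][1]++ -> VV[1]=[0, 2, 1], msg_vec=[0, 2, 1]; VV[0]=max(VV[0],msg_vec) then VV[0][0]++ -> VV[0]=[3, 2, 1]
Event 5: SEND 1->0: VV[1][1]++ -> VV[1]=[0, 3, 1], msg_vec=[0, 3, 1]; VV[0]=max(VV[0],msg_vec) then VV[0][0]++ -> VV[0]=[4, 3, 1]
Event 6: LOCAL 1: VV[1][1]++ -> VV[1]=[0, 4, 1]
Event 7: LOCAL 2: VV[2][2]++ -> VV[2]=[0, 0, 2]
Event 8: SEND 0->1: VV[0][0]++ -> VV[0]=[5, 3, 1], msg_vec=[5, 3, 1]; VV[1]=max(VV[1],msg_vec) then VV[1][1]++ -> VV[1]=[5, 5, 1]
Event 6 stamp: [0, 4, 1]
Event 8 stamp: [5, 3, 1]
[0, 4, 1] <= [5, 3, 1]? False. Equal? False. Happens-before: False

Answer: no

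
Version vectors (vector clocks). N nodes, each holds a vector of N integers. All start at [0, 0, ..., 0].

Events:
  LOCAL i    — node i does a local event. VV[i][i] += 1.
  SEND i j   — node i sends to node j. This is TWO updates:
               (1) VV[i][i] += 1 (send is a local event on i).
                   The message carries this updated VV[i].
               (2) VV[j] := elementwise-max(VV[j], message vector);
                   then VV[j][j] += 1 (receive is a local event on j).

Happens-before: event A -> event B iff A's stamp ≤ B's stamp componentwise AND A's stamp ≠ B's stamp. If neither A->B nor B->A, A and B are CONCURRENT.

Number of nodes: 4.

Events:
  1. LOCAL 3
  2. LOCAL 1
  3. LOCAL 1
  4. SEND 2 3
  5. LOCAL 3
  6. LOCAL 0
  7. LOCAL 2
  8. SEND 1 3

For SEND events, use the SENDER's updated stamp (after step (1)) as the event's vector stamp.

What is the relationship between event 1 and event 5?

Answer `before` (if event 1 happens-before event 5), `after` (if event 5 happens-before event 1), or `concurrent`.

Initial: VV[0]=[0, 0, 0, 0]
Initial: VV[1]=[0, 0, 0, 0]
Initial: VV[2]=[0, 0, 0, 0]
Initial: VV[3]=[0, 0, 0, 0]
Event 1: LOCAL 3: VV[3][3]++ -> VV[3]=[0, 0, 0, 1]
Event 2: LOCAL 1: VV[1][1]++ -> VV[1]=[0, 1, 0, 0]
Event 3: LOCAL 1: VV[1][1]++ -> VV[1]=[0, 2, 0, 0]
Event 4: SEND 2->3: VV[2][2]++ -> VV[2]=[0, 0, 1, 0], msg_vec=[0, 0, 1, 0]; VV[3]=max(VV[3],msg_vec) then VV[3][3]++ -> VV[3]=[0, 0, 1, 2]
Event 5: LOCAL 3: VV[3][3]++ -> VV[3]=[0, 0, 1, 3]
Event 6: LOCAL 0: VV[0][0]++ -> VV[0]=[1, 0, 0, 0]
Event 7: LOCAL 2: VV[2][2]++ -> VV[2]=[0, 0, 2, 0]
Event 8: SEND 1->3: VV[1][1]++ -> VV[1]=[0, 3, 0, 0], msg_vec=[0, 3, 0, 0]; VV[3]=max(VV[3],msg_vec) then VV[3][3]++ -> VV[3]=[0, 3, 1, 4]
Event 1 stamp: [0, 0, 0, 1]
Event 5 stamp: [0, 0, 1, 3]
[0, 0, 0, 1] <= [0, 0, 1, 3]? True
[0, 0, 1, 3] <= [0, 0, 0, 1]? False
Relation: before

Answer: before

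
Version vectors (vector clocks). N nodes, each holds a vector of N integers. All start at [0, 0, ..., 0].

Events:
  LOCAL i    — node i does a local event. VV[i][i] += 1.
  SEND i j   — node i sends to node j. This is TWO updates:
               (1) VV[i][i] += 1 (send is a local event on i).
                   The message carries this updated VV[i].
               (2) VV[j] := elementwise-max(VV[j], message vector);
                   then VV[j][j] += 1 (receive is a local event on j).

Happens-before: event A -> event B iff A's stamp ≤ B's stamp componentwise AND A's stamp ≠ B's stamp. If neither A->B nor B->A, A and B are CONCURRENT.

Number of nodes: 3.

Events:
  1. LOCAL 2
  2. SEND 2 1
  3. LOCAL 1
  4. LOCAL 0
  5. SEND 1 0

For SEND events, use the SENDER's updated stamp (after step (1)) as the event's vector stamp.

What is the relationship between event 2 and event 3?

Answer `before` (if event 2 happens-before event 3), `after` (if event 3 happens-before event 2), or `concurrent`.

Answer: before

Derivation:
Initial: VV[0]=[0, 0, 0]
Initial: VV[1]=[0, 0, 0]
Initial: VV[2]=[0, 0, 0]
Event 1: LOCAL 2: VV[2][2]++ -> VV[2]=[0, 0, 1]
Event 2: SEND 2->1: VV[2][2]++ -> VV[2]=[0, 0, 2], msg_vec=[0, 0, 2]; VV[1]=max(VV[1],msg_vec) then VV[1][1]++ -> VV[1]=[0, 1, 2]
Event 3: LOCAL 1: VV[1][1]++ -> VV[1]=[0, 2, 2]
Event 4: LOCAL 0: VV[0][0]++ -> VV[0]=[1, 0, 0]
Event 5: SEND 1->0: VV[1][1]++ -> VV[1]=[0, 3, 2], msg_vec=[0, 3, 2]; VV[0]=max(VV[0],msg_vec) then VV[0][0]++ -> VV[0]=[2, 3, 2]
Event 2 stamp: [0, 0, 2]
Event 3 stamp: [0, 2, 2]
[0, 0, 2] <= [0, 2, 2]? True
[0, 2, 2] <= [0, 0, 2]? False
Relation: before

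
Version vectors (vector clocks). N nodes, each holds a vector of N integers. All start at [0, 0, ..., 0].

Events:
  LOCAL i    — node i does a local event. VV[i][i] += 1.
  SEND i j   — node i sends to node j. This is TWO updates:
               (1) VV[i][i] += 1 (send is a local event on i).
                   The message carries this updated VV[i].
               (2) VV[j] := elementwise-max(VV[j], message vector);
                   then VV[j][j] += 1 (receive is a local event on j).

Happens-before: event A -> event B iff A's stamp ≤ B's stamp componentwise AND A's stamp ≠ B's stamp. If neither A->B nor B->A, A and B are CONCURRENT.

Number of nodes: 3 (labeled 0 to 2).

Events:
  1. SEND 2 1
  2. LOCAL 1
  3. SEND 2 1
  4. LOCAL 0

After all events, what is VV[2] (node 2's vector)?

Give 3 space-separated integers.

Initial: VV[0]=[0, 0, 0]
Initial: VV[1]=[0, 0, 0]
Initial: VV[2]=[0, 0, 0]
Event 1: SEND 2->1: VV[2][2]++ -> VV[2]=[0, 0, 1], msg_vec=[0, 0, 1]; VV[1]=max(VV[1],msg_vec) then VV[1][1]++ -> VV[1]=[0, 1, 1]
Event 2: LOCAL 1: VV[1][1]++ -> VV[1]=[0, 2, 1]
Event 3: SEND 2->1: VV[2][2]++ -> VV[2]=[0, 0, 2], msg_vec=[0, 0, 2]; VV[1]=max(VV[1],msg_vec) then VV[1][1]++ -> VV[1]=[0, 3, 2]
Event 4: LOCAL 0: VV[0][0]++ -> VV[0]=[1, 0, 0]
Final vectors: VV[0]=[1, 0, 0]; VV[1]=[0, 3, 2]; VV[2]=[0, 0, 2]

Answer: 0 0 2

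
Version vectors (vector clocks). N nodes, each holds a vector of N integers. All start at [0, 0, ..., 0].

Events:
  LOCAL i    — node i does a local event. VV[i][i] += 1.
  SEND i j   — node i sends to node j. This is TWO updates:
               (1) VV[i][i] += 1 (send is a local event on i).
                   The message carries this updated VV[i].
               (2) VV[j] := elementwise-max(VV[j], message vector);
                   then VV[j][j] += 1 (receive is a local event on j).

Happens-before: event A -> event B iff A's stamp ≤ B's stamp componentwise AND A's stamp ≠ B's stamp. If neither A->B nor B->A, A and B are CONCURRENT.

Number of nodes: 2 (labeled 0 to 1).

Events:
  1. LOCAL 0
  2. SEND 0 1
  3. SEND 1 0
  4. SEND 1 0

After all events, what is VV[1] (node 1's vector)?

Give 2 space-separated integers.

Answer: 2 3

Derivation:
Initial: VV[0]=[0, 0]
Initial: VV[1]=[0, 0]
Event 1: LOCAL 0: VV[0][0]++ -> VV[0]=[1, 0]
Event 2: SEND 0->1: VV[0][0]++ -> VV[0]=[2, 0], msg_vec=[2, 0]; VV[1]=max(VV[1],msg_vec) then VV[1][1]++ -> VV[1]=[2, 1]
Event 3: SEND 1->0: VV[1][1]++ -> VV[1]=[2, 2], msg_vec=[2, 2]; VV[0]=max(VV[0],msg_vec) then VV[0][0]++ -> VV[0]=[3, 2]
Event 4: SEND 1->0: VV[1][1]++ -> VV[1]=[2, 3], msg_vec=[2, 3]; VV[0]=max(VV[0],msg_vec) then VV[0][0]++ -> VV[0]=[4, 3]
Final vectors: VV[0]=[4, 3]; VV[1]=[2, 3]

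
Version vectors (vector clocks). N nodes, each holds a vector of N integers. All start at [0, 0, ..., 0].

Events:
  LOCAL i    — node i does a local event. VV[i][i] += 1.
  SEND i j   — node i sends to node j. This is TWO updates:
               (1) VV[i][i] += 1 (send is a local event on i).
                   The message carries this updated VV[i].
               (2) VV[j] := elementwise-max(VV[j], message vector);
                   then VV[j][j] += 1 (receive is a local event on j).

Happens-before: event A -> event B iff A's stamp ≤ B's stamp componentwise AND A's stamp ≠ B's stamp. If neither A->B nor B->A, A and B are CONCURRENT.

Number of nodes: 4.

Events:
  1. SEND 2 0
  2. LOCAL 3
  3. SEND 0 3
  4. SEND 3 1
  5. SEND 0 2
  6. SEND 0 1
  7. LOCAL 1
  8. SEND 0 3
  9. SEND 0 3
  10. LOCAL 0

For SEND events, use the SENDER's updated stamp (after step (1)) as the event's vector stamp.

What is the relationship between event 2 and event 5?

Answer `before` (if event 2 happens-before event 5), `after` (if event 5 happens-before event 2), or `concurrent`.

Initial: VV[0]=[0, 0, 0, 0]
Initial: VV[1]=[0, 0, 0, 0]
Initial: VV[2]=[0, 0, 0, 0]
Initial: VV[3]=[0, 0, 0, 0]
Event 1: SEND 2->0: VV[2][2]++ -> VV[2]=[0, 0, 1, 0], msg_vec=[0, 0, 1, 0]; VV[0]=max(VV[0],msg_vec) then VV[0][0]++ -> VV[0]=[1, 0, 1, 0]
Event 2: LOCAL 3: VV[3][3]++ -> VV[3]=[0, 0, 0, 1]
Event 3: SEND 0->3: VV[0][0]++ -> VV[0]=[2, 0, 1, 0], msg_vec=[2, 0, 1, 0]; VV[3]=max(VV[3],msg_vec) then VV[3][3]++ -> VV[3]=[2, 0, 1, 2]
Event 4: SEND 3->1: VV[3][3]++ -> VV[3]=[2, 0, 1, 3], msg_vec=[2, 0, 1, 3]; VV[1]=max(VV[1],msg_vec) then VV[1][1]++ -> VV[1]=[2, 1, 1, 3]
Event 5: SEND 0->2: VV[0][0]++ -> VV[0]=[3, 0, 1, 0], msg_vec=[3, 0, 1, 0]; VV[2]=max(VV[2],msg_vec) then VV[2][2]++ -> VV[2]=[3, 0, 2, 0]
Event 6: SEND 0->1: VV[0][0]++ -> VV[0]=[4, 0, 1, 0], msg_vec=[4, 0, 1, 0]; VV[1]=max(VV[1],msg_vec) then VV[1][1]++ -> VV[1]=[4, 2, 1, 3]
Event 7: LOCAL 1: VV[1][1]++ -> VV[1]=[4, 3, 1, 3]
Event 8: SEND 0->3: VV[0][0]++ -> VV[0]=[5, 0, 1, 0], msg_vec=[5, 0, 1, 0]; VV[3]=max(VV[3],msg_vec) then VV[3][3]++ -> VV[3]=[5, 0, 1, 4]
Event 9: SEND 0->3: VV[0][0]++ -> VV[0]=[6, 0, 1, 0], msg_vec=[6, 0, 1, 0]; VV[3]=max(VV[3],msg_vec) then VV[3][3]++ -> VV[3]=[6, 0, 1, 5]
Event 10: LOCAL 0: VV[0][0]++ -> VV[0]=[7, 0, 1, 0]
Event 2 stamp: [0, 0, 0, 1]
Event 5 stamp: [3, 0, 1, 0]
[0, 0, 0, 1] <= [3, 0, 1, 0]? False
[3, 0, 1, 0] <= [0, 0, 0, 1]? False
Relation: concurrent

Answer: concurrent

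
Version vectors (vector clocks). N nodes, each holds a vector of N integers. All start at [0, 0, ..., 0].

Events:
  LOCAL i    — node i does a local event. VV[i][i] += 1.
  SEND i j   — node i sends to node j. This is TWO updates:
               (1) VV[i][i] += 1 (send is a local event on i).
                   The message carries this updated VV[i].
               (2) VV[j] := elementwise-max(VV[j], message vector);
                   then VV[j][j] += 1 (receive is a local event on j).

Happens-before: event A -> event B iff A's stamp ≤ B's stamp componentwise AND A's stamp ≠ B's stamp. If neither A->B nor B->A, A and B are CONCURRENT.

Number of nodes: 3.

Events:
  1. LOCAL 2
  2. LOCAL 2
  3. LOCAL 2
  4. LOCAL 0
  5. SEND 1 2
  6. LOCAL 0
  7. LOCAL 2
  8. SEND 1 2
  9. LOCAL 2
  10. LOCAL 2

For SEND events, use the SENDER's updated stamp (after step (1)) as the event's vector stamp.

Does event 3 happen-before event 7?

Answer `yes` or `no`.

Initial: VV[0]=[0, 0, 0]
Initial: VV[1]=[0, 0, 0]
Initial: VV[2]=[0, 0, 0]
Event 1: LOCAL 2: VV[2][2]++ -> VV[2]=[0, 0, 1]
Event 2: LOCAL 2: VV[2][2]++ -> VV[2]=[0, 0, 2]
Event 3: LOCAL 2: VV[2][2]++ -> VV[2]=[0, 0, 3]
Event 4: LOCAL 0: VV[0][0]++ -> VV[0]=[1, 0, 0]
Event 5: SEND 1->2: VV[1][1]++ -> VV[1]=[0, 1, 0], msg_vec=[0, 1, 0]; VV[2]=max(VV[2],msg_vec) then VV[2][2]++ -> VV[2]=[0, 1, 4]
Event 6: LOCAL 0: VV[0][0]++ -> VV[0]=[2, 0, 0]
Event 7: LOCAL 2: VV[2][2]++ -> VV[2]=[0, 1, 5]
Event 8: SEND 1->2: VV[1][1]++ -> VV[1]=[0, 2, 0], msg_vec=[0, 2, 0]; VV[2]=max(VV[2],msg_vec) then VV[2][2]++ -> VV[2]=[0, 2, 6]
Event 9: LOCAL 2: VV[2][2]++ -> VV[2]=[0, 2, 7]
Event 10: LOCAL 2: VV[2][2]++ -> VV[2]=[0, 2, 8]
Event 3 stamp: [0, 0, 3]
Event 7 stamp: [0, 1, 5]
[0, 0, 3] <= [0, 1, 5]? True. Equal? False. Happens-before: True

Answer: yes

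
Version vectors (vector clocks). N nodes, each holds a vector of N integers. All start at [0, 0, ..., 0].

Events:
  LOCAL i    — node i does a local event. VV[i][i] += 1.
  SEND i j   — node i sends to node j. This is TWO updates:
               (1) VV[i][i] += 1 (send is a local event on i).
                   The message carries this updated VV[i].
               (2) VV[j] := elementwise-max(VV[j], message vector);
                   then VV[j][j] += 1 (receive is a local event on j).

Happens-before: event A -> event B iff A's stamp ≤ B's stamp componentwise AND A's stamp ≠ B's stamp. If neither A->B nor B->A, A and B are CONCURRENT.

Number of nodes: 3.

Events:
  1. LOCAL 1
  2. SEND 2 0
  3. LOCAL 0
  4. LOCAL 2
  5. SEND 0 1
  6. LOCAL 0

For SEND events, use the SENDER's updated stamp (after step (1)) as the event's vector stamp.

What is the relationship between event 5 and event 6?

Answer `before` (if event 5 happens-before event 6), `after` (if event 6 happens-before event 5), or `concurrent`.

Answer: before

Derivation:
Initial: VV[0]=[0, 0, 0]
Initial: VV[1]=[0, 0, 0]
Initial: VV[2]=[0, 0, 0]
Event 1: LOCAL 1: VV[1][1]++ -> VV[1]=[0, 1, 0]
Event 2: SEND 2->0: VV[2][2]++ -> VV[2]=[0, 0, 1], msg_vec=[0, 0, 1]; VV[0]=max(VV[0],msg_vec) then VV[0][0]++ -> VV[0]=[1, 0, 1]
Event 3: LOCAL 0: VV[0][0]++ -> VV[0]=[2, 0, 1]
Event 4: LOCAL 2: VV[2][2]++ -> VV[2]=[0, 0, 2]
Event 5: SEND 0->1: VV[0][0]++ -> VV[0]=[3, 0, 1], msg_vec=[3, 0, 1]; VV[1]=max(VV[1],msg_vec) then VV[1][1]++ -> VV[1]=[3, 2, 1]
Event 6: LOCAL 0: VV[0][0]++ -> VV[0]=[4, 0, 1]
Event 5 stamp: [3, 0, 1]
Event 6 stamp: [4, 0, 1]
[3, 0, 1] <= [4, 0, 1]? True
[4, 0, 1] <= [3, 0, 1]? False
Relation: before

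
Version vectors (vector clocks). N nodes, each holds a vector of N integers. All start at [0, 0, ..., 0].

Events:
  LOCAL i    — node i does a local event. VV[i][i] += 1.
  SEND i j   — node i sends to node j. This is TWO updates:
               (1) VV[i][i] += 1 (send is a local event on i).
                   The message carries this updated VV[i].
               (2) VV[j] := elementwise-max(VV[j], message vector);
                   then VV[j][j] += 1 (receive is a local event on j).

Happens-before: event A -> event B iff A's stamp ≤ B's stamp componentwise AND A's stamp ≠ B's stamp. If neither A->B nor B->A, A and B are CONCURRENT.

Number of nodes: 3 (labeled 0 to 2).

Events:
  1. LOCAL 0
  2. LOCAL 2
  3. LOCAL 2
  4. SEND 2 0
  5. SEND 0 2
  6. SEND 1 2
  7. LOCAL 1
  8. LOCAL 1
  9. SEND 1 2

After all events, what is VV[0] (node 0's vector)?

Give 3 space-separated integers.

Answer: 3 0 3

Derivation:
Initial: VV[0]=[0, 0, 0]
Initial: VV[1]=[0, 0, 0]
Initial: VV[2]=[0, 0, 0]
Event 1: LOCAL 0: VV[0][0]++ -> VV[0]=[1, 0, 0]
Event 2: LOCAL 2: VV[2][2]++ -> VV[2]=[0, 0, 1]
Event 3: LOCAL 2: VV[2][2]++ -> VV[2]=[0, 0, 2]
Event 4: SEND 2->0: VV[2][2]++ -> VV[2]=[0, 0, 3], msg_vec=[0, 0, 3]; VV[0]=max(VV[0],msg_vec) then VV[0][0]++ -> VV[0]=[2, 0, 3]
Event 5: SEND 0->2: VV[0][0]++ -> VV[0]=[3, 0, 3], msg_vec=[3, 0, 3]; VV[2]=max(VV[2],msg_vec) then VV[2][2]++ -> VV[2]=[3, 0, 4]
Event 6: SEND 1->2: VV[1][1]++ -> VV[1]=[0, 1, 0], msg_vec=[0, 1, 0]; VV[2]=max(VV[2],msg_vec) then VV[2][2]++ -> VV[2]=[3, 1, 5]
Event 7: LOCAL 1: VV[1][1]++ -> VV[1]=[0, 2, 0]
Event 8: LOCAL 1: VV[1][1]++ -> VV[1]=[0, 3, 0]
Event 9: SEND 1->2: VV[1][1]++ -> VV[1]=[0, 4, 0], msg_vec=[0, 4, 0]; VV[2]=max(VV[2],msg_vec) then VV[2][2]++ -> VV[2]=[3, 4, 6]
Final vectors: VV[0]=[3, 0, 3]; VV[1]=[0, 4, 0]; VV[2]=[3, 4, 6]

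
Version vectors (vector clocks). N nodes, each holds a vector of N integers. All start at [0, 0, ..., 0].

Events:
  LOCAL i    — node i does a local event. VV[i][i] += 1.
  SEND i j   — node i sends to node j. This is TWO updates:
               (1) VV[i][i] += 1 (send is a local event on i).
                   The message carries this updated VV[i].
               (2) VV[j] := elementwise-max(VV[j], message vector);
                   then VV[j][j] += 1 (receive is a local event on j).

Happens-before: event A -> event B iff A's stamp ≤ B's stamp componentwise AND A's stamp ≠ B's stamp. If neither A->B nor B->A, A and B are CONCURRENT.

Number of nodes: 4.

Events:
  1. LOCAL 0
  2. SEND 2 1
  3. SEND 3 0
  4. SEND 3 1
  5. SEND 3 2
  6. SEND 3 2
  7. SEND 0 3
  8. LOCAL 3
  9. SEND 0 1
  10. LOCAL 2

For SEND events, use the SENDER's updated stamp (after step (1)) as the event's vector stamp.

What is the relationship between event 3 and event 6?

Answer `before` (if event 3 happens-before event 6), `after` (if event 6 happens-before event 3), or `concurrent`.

Initial: VV[0]=[0, 0, 0, 0]
Initial: VV[1]=[0, 0, 0, 0]
Initial: VV[2]=[0, 0, 0, 0]
Initial: VV[3]=[0, 0, 0, 0]
Event 1: LOCAL 0: VV[0][0]++ -> VV[0]=[1, 0, 0, 0]
Event 2: SEND 2->1: VV[2][2]++ -> VV[2]=[0, 0, 1, 0], msg_vec=[0, 0, 1, 0]; VV[1]=max(VV[1],msg_vec) then VV[1][1]++ -> VV[1]=[0, 1, 1, 0]
Event 3: SEND 3->0: VV[3][3]++ -> VV[3]=[0, 0, 0, 1], msg_vec=[0, 0, 0, 1]; VV[0]=max(VV[0],msg_vec) then VV[0][0]++ -> VV[0]=[2, 0, 0, 1]
Event 4: SEND 3->1: VV[3][3]++ -> VV[3]=[0, 0, 0, 2], msg_vec=[0, 0, 0, 2]; VV[1]=max(VV[1],msg_vec) then VV[1][1]++ -> VV[1]=[0, 2, 1, 2]
Event 5: SEND 3->2: VV[3][3]++ -> VV[3]=[0, 0, 0, 3], msg_vec=[0, 0, 0, 3]; VV[2]=max(VV[2],msg_vec) then VV[2][2]++ -> VV[2]=[0, 0, 2, 3]
Event 6: SEND 3->2: VV[3][3]++ -> VV[3]=[0, 0, 0, 4], msg_vec=[0, 0, 0, 4]; VV[2]=max(VV[2],msg_vec) then VV[2][2]++ -> VV[2]=[0, 0, 3, 4]
Event 7: SEND 0->3: VV[0][0]++ -> VV[0]=[3, 0, 0, 1], msg_vec=[3, 0, 0, 1]; VV[3]=max(VV[3],msg_vec) then VV[3][3]++ -> VV[3]=[3, 0, 0, 5]
Event 8: LOCAL 3: VV[3][3]++ -> VV[3]=[3, 0, 0, 6]
Event 9: SEND 0->1: VV[0][0]++ -> VV[0]=[4, 0, 0, 1], msg_vec=[4, 0, 0, 1]; VV[1]=max(VV[1],msg_vec) then VV[1][1]++ -> VV[1]=[4, 3, 1, 2]
Event 10: LOCAL 2: VV[2][2]++ -> VV[2]=[0, 0, 4, 4]
Event 3 stamp: [0, 0, 0, 1]
Event 6 stamp: [0, 0, 0, 4]
[0, 0, 0, 1] <= [0, 0, 0, 4]? True
[0, 0, 0, 4] <= [0, 0, 0, 1]? False
Relation: before

Answer: before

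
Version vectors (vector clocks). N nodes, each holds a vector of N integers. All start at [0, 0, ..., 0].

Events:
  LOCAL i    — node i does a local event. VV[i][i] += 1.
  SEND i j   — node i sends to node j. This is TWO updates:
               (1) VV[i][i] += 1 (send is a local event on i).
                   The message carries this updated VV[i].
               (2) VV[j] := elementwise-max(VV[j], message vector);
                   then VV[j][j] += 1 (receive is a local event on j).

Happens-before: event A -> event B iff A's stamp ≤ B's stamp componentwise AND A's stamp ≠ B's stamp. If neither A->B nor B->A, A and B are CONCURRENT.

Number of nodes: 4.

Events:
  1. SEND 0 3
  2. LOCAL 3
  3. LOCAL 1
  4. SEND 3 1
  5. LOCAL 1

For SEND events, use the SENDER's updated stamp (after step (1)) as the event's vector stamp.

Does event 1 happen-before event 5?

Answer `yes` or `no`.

Answer: yes

Derivation:
Initial: VV[0]=[0, 0, 0, 0]
Initial: VV[1]=[0, 0, 0, 0]
Initial: VV[2]=[0, 0, 0, 0]
Initial: VV[3]=[0, 0, 0, 0]
Event 1: SEND 0->3: VV[0][0]++ -> VV[0]=[1, 0, 0, 0], msg_vec=[1, 0, 0, 0]; VV[3]=max(VV[3],msg_vec) then VV[3][3]++ -> VV[3]=[1, 0, 0, 1]
Event 2: LOCAL 3: VV[3][3]++ -> VV[3]=[1, 0, 0, 2]
Event 3: LOCAL 1: VV[1][1]++ -> VV[1]=[0, 1, 0, 0]
Event 4: SEND 3->1: VV[3][3]++ -> VV[3]=[1, 0, 0, 3], msg_vec=[1, 0, 0, 3]; VV[1]=max(VV[1],msg_vec) then VV[1][1]++ -> VV[1]=[1, 2, 0, 3]
Event 5: LOCAL 1: VV[1][1]++ -> VV[1]=[1, 3, 0, 3]
Event 1 stamp: [1, 0, 0, 0]
Event 5 stamp: [1, 3, 0, 3]
[1, 0, 0, 0] <= [1, 3, 0, 3]? True. Equal? False. Happens-before: True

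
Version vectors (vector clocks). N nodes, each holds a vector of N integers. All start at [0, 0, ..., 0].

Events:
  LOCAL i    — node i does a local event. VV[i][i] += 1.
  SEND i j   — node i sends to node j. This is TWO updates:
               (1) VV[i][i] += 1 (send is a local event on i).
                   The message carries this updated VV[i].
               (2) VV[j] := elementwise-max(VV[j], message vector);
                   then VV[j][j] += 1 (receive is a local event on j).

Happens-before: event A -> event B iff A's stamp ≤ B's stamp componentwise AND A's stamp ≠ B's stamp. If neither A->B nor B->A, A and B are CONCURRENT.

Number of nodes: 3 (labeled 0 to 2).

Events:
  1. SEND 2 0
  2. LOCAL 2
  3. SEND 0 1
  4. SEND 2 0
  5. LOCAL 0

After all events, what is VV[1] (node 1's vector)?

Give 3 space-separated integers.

Initial: VV[0]=[0, 0, 0]
Initial: VV[1]=[0, 0, 0]
Initial: VV[2]=[0, 0, 0]
Event 1: SEND 2->0: VV[2][2]++ -> VV[2]=[0, 0, 1], msg_vec=[0, 0, 1]; VV[0]=max(VV[0],msg_vec) then VV[0][0]++ -> VV[0]=[1, 0, 1]
Event 2: LOCAL 2: VV[2][2]++ -> VV[2]=[0, 0, 2]
Event 3: SEND 0->1: VV[0][0]++ -> VV[0]=[2, 0, 1], msg_vec=[2, 0, 1]; VV[1]=max(VV[1],msg_vec) then VV[1][1]++ -> VV[1]=[2, 1, 1]
Event 4: SEND 2->0: VV[2][2]++ -> VV[2]=[0, 0, 3], msg_vec=[0, 0, 3]; VV[0]=max(VV[0],msg_vec) then VV[0][0]++ -> VV[0]=[3, 0, 3]
Event 5: LOCAL 0: VV[0][0]++ -> VV[0]=[4, 0, 3]
Final vectors: VV[0]=[4, 0, 3]; VV[1]=[2, 1, 1]; VV[2]=[0, 0, 3]

Answer: 2 1 1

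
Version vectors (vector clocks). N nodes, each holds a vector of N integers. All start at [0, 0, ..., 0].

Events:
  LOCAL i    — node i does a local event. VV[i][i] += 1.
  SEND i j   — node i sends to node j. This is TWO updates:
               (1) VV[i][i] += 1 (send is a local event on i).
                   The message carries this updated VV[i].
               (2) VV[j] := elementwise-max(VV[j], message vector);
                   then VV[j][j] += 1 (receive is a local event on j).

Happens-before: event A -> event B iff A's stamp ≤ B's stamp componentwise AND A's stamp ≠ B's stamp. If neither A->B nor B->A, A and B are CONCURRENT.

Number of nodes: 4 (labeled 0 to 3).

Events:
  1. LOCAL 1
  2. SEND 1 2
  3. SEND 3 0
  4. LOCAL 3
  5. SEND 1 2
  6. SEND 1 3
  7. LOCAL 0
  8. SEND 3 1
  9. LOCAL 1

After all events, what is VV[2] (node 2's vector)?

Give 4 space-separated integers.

Answer: 0 3 2 0

Derivation:
Initial: VV[0]=[0, 0, 0, 0]
Initial: VV[1]=[0, 0, 0, 0]
Initial: VV[2]=[0, 0, 0, 0]
Initial: VV[3]=[0, 0, 0, 0]
Event 1: LOCAL 1: VV[1][1]++ -> VV[1]=[0, 1, 0, 0]
Event 2: SEND 1->2: VV[1][1]++ -> VV[1]=[0, 2, 0, 0], msg_vec=[0, 2, 0, 0]; VV[2]=max(VV[2],msg_vec) then VV[2][2]++ -> VV[2]=[0, 2, 1, 0]
Event 3: SEND 3->0: VV[3][3]++ -> VV[3]=[0, 0, 0, 1], msg_vec=[0, 0, 0, 1]; VV[0]=max(VV[0],msg_vec) then VV[0][0]++ -> VV[0]=[1, 0, 0, 1]
Event 4: LOCAL 3: VV[3][3]++ -> VV[3]=[0, 0, 0, 2]
Event 5: SEND 1->2: VV[1][1]++ -> VV[1]=[0, 3, 0, 0], msg_vec=[0, 3, 0, 0]; VV[2]=max(VV[2],msg_vec) then VV[2][2]++ -> VV[2]=[0, 3, 2, 0]
Event 6: SEND 1->3: VV[1][1]++ -> VV[1]=[0, 4, 0, 0], msg_vec=[0, 4, 0, 0]; VV[3]=max(VV[3],msg_vec) then VV[3][3]++ -> VV[3]=[0, 4, 0, 3]
Event 7: LOCAL 0: VV[0][0]++ -> VV[0]=[2, 0, 0, 1]
Event 8: SEND 3->1: VV[3][3]++ -> VV[3]=[0, 4, 0, 4], msg_vec=[0, 4, 0, 4]; VV[1]=max(VV[1],msg_vec) then VV[1][1]++ -> VV[1]=[0, 5, 0, 4]
Event 9: LOCAL 1: VV[1][1]++ -> VV[1]=[0, 6, 0, 4]
Final vectors: VV[0]=[2, 0, 0, 1]; VV[1]=[0, 6, 0, 4]; VV[2]=[0, 3, 2, 0]; VV[3]=[0, 4, 0, 4]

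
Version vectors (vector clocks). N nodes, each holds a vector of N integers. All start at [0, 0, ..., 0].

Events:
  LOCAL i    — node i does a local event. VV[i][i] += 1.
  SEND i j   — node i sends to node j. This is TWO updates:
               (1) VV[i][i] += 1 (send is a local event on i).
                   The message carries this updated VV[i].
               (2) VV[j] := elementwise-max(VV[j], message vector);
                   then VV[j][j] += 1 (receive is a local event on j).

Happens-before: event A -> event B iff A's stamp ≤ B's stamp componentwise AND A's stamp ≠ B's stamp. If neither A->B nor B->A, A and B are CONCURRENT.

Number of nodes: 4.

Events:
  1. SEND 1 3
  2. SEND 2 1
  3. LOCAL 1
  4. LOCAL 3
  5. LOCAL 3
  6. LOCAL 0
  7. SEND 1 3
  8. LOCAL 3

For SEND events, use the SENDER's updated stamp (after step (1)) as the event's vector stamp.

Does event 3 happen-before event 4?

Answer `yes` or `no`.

Initial: VV[0]=[0, 0, 0, 0]
Initial: VV[1]=[0, 0, 0, 0]
Initial: VV[2]=[0, 0, 0, 0]
Initial: VV[3]=[0, 0, 0, 0]
Event 1: SEND 1->3: VV[1][1]++ -> VV[1]=[0, 1, 0, 0], msg_vec=[0, 1, 0, 0]; VV[3]=max(VV[3],msg_vec) then VV[3][3]++ -> VV[3]=[0, 1, 0, 1]
Event 2: SEND 2->1: VV[2][2]++ -> VV[2]=[0, 0, 1, 0], msg_vec=[0, 0, 1, 0]; VV[1]=max(VV[1],msg_vec) then VV[1][1]++ -> VV[1]=[0, 2, 1, 0]
Event 3: LOCAL 1: VV[1][1]++ -> VV[1]=[0, 3, 1, 0]
Event 4: LOCAL 3: VV[3][3]++ -> VV[3]=[0, 1, 0, 2]
Event 5: LOCAL 3: VV[3][3]++ -> VV[3]=[0, 1, 0, 3]
Event 6: LOCAL 0: VV[0][0]++ -> VV[0]=[1, 0, 0, 0]
Event 7: SEND 1->3: VV[1][1]++ -> VV[1]=[0, 4, 1, 0], msg_vec=[0, 4, 1, 0]; VV[3]=max(VV[3],msg_vec) then VV[3][3]++ -> VV[3]=[0, 4, 1, 4]
Event 8: LOCAL 3: VV[3][3]++ -> VV[3]=[0, 4, 1, 5]
Event 3 stamp: [0, 3, 1, 0]
Event 4 stamp: [0, 1, 0, 2]
[0, 3, 1, 0] <= [0, 1, 0, 2]? False. Equal? False. Happens-before: False

Answer: no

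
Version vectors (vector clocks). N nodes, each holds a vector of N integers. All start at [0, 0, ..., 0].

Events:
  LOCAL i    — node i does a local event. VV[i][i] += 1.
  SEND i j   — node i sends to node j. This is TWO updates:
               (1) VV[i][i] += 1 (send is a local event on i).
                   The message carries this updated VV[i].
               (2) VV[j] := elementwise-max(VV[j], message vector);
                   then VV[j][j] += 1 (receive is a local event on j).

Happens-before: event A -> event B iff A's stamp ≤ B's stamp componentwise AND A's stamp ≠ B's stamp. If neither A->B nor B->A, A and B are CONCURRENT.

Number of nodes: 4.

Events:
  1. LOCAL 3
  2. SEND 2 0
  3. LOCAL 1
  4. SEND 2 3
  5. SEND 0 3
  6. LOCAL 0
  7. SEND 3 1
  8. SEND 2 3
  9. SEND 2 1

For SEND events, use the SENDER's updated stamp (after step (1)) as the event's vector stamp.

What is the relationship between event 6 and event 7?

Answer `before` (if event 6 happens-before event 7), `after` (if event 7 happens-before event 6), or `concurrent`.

Answer: concurrent

Derivation:
Initial: VV[0]=[0, 0, 0, 0]
Initial: VV[1]=[0, 0, 0, 0]
Initial: VV[2]=[0, 0, 0, 0]
Initial: VV[3]=[0, 0, 0, 0]
Event 1: LOCAL 3: VV[3][3]++ -> VV[3]=[0, 0, 0, 1]
Event 2: SEND 2->0: VV[2][2]++ -> VV[2]=[0, 0, 1, 0], msg_vec=[0, 0, 1, 0]; VV[0]=max(VV[0],msg_vec) then VV[0][0]++ -> VV[0]=[1, 0, 1, 0]
Event 3: LOCAL 1: VV[1][1]++ -> VV[1]=[0, 1, 0, 0]
Event 4: SEND 2->3: VV[2][2]++ -> VV[2]=[0, 0, 2, 0], msg_vec=[0, 0, 2, 0]; VV[3]=max(VV[3],msg_vec) then VV[3][3]++ -> VV[3]=[0, 0, 2, 2]
Event 5: SEND 0->3: VV[0][0]++ -> VV[0]=[2, 0, 1, 0], msg_vec=[2, 0, 1, 0]; VV[3]=max(VV[3],msg_vec) then VV[3][3]++ -> VV[3]=[2, 0, 2, 3]
Event 6: LOCAL 0: VV[0][0]++ -> VV[0]=[3, 0, 1, 0]
Event 7: SEND 3->1: VV[3][3]++ -> VV[3]=[2, 0, 2, 4], msg_vec=[2, 0, 2, 4]; VV[1]=max(VV[1],msg_vec) then VV[1][1]++ -> VV[1]=[2, 2, 2, 4]
Event 8: SEND 2->3: VV[2][2]++ -> VV[2]=[0, 0, 3, 0], msg_vec=[0, 0, 3, 0]; VV[3]=max(VV[3],msg_vec) then VV[3][3]++ -> VV[3]=[2, 0, 3, 5]
Event 9: SEND 2->1: VV[2][2]++ -> VV[2]=[0, 0, 4, 0], msg_vec=[0, 0, 4, 0]; VV[1]=max(VV[1],msg_vec) then VV[1][1]++ -> VV[1]=[2, 3, 4, 4]
Event 6 stamp: [3, 0, 1, 0]
Event 7 stamp: [2, 0, 2, 4]
[3, 0, 1, 0] <= [2, 0, 2, 4]? False
[2, 0, 2, 4] <= [3, 0, 1, 0]? False
Relation: concurrent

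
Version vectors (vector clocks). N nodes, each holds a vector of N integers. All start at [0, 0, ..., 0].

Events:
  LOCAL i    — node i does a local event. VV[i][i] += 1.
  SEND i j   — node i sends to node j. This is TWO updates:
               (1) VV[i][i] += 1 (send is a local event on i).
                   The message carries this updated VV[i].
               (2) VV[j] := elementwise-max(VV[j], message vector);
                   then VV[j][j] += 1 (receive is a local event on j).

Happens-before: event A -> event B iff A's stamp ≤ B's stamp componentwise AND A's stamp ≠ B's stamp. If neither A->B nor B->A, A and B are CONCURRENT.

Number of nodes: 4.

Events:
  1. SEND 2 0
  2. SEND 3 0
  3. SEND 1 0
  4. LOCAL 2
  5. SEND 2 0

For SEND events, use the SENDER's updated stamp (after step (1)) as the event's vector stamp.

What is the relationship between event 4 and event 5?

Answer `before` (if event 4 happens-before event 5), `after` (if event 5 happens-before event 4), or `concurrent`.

Answer: before

Derivation:
Initial: VV[0]=[0, 0, 0, 0]
Initial: VV[1]=[0, 0, 0, 0]
Initial: VV[2]=[0, 0, 0, 0]
Initial: VV[3]=[0, 0, 0, 0]
Event 1: SEND 2->0: VV[2][2]++ -> VV[2]=[0, 0, 1, 0], msg_vec=[0, 0, 1, 0]; VV[0]=max(VV[0],msg_vec) then VV[0][0]++ -> VV[0]=[1, 0, 1, 0]
Event 2: SEND 3->0: VV[3][3]++ -> VV[3]=[0, 0, 0, 1], msg_vec=[0, 0, 0, 1]; VV[0]=max(VV[0],msg_vec) then VV[0][0]++ -> VV[0]=[2, 0, 1, 1]
Event 3: SEND 1->0: VV[1][1]++ -> VV[1]=[0, 1, 0, 0], msg_vec=[0, 1, 0, 0]; VV[0]=max(VV[0],msg_vec) then VV[0][0]++ -> VV[0]=[3, 1, 1, 1]
Event 4: LOCAL 2: VV[2][2]++ -> VV[2]=[0, 0, 2, 0]
Event 5: SEND 2->0: VV[2][2]++ -> VV[2]=[0, 0, 3, 0], msg_vec=[0, 0, 3, 0]; VV[0]=max(VV[0],msg_vec) then VV[0][0]++ -> VV[0]=[4, 1, 3, 1]
Event 4 stamp: [0, 0, 2, 0]
Event 5 stamp: [0, 0, 3, 0]
[0, 0, 2, 0] <= [0, 0, 3, 0]? True
[0, 0, 3, 0] <= [0, 0, 2, 0]? False
Relation: before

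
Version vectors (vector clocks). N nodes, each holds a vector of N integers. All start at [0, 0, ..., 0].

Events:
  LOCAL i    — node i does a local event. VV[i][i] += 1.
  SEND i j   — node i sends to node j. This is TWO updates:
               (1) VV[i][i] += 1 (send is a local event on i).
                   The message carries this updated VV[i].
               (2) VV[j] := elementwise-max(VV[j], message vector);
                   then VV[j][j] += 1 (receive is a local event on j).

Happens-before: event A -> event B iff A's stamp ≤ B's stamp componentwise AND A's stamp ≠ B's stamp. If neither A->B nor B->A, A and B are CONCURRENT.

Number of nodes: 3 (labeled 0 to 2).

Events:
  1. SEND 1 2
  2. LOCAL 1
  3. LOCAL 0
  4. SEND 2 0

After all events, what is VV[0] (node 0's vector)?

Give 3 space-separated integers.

Answer: 2 1 2

Derivation:
Initial: VV[0]=[0, 0, 0]
Initial: VV[1]=[0, 0, 0]
Initial: VV[2]=[0, 0, 0]
Event 1: SEND 1->2: VV[1][1]++ -> VV[1]=[0, 1, 0], msg_vec=[0, 1, 0]; VV[2]=max(VV[2],msg_vec) then VV[2][2]++ -> VV[2]=[0, 1, 1]
Event 2: LOCAL 1: VV[1][1]++ -> VV[1]=[0, 2, 0]
Event 3: LOCAL 0: VV[0][0]++ -> VV[0]=[1, 0, 0]
Event 4: SEND 2->0: VV[2][2]++ -> VV[2]=[0, 1, 2], msg_vec=[0, 1, 2]; VV[0]=max(VV[0],msg_vec) then VV[0][0]++ -> VV[0]=[2, 1, 2]
Final vectors: VV[0]=[2, 1, 2]; VV[1]=[0, 2, 0]; VV[2]=[0, 1, 2]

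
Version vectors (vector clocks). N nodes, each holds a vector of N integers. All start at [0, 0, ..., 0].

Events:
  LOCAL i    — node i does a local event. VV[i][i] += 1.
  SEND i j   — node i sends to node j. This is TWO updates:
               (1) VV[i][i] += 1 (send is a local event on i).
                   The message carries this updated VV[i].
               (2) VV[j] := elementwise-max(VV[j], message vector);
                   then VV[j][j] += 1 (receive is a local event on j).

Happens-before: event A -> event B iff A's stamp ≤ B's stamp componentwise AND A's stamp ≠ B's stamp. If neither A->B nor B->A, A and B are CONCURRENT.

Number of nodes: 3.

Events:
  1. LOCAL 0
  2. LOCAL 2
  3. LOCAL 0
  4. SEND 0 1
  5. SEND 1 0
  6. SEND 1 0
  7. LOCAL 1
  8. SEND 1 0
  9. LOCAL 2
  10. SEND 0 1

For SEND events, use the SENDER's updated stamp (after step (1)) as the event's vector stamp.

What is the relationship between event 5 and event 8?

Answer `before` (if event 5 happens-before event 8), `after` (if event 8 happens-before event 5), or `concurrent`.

Initial: VV[0]=[0, 0, 0]
Initial: VV[1]=[0, 0, 0]
Initial: VV[2]=[0, 0, 0]
Event 1: LOCAL 0: VV[0][0]++ -> VV[0]=[1, 0, 0]
Event 2: LOCAL 2: VV[2][2]++ -> VV[2]=[0, 0, 1]
Event 3: LOCAL 0: VV[0][0]++ -> VV[0]=[2, 0, 0]
Event 4: SEND 0->1: VV[0][0]++ -> VV[0]=[3, 0, 0], msg_vec=[3, 0, 0]; VV[1]=max(VV[1],msg_vec) then VV[1][1]++ -> VV[1]=[3, 1, 0]
Event 5: SEND 1->0: VV[1][1]++ -> VV[1]=[3, 2, 0], msg_vec=[3, 2, 0]; VV[0]=max(VV[0],msg_vec) then VV[0][0]++ -> VV[0]=[4, 2, 0]
Event 6: SEND 1->0: VV[1][1]++ -> VV[1]=[3, 3, 0], msg_vec=[3, 3, 0]; VV[0]=max(VV[0],msg_vec) then VV[0][0]++ -> VV[0]=[5, 3, 0]
Event 7: LOCAL 1: VV[1][1]++ -> VV[1]=[3, 4, 0]
Event 8: SEND 1->0: VV[1][1]++ -> VV[1]=[3, 5, 0], msg_vec=[3, 5, 0]; VV[0]=max(VV[0],msg_vec) then VV[0][0]++ -> VV[0]=[6, 5, 0]
Event 9: LOCAL 2: VV[2][2]++ -> VV[2]=[0, 0, 2]
Event 10: SEND 0->1: VV[0][0]++ -> VV[0]=[7, 5, 0], msg_vec=[7, 5, 0]; VV[1]=max(VV[1],msg_vec) then VV[1][1]++ -> VV[1]=[7, 6, 0]
Event 5 stamp: [3, 2, 0]
Event 8 stamp: [3, 5, 0]
[3, 2, 0] <= [3, 5, 0]? True
[3, 5, 0] <= [3, 2, 0]? False
Relation: before

Answer: before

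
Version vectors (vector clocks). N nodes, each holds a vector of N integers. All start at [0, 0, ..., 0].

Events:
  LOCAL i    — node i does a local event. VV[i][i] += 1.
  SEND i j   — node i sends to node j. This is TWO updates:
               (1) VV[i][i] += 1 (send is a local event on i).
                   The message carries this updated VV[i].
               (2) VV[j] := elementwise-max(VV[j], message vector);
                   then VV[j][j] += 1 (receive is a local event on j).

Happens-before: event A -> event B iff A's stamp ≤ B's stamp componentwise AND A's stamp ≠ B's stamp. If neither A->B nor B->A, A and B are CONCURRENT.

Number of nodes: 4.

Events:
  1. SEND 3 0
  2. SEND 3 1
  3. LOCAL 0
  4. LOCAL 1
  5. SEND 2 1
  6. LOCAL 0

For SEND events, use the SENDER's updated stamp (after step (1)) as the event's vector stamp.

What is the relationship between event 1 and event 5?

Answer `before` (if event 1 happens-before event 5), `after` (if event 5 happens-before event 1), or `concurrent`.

Answer: concurrent

Derivation:
Initial: VV[0]=[0, 0, 0, 0]
Initial: VV[1]=[0, 0, 0, 0]
Initial: VV[2]=[0, 0, 0, 0]
Initial: VV[3]=[0, 0, 0, 0]
Event 1: SEND 3->0: VV[3][3]++ -> VV[3]=[0, 0, 0, 1], msg_vec=[0, 0, 0, 1]; VV[0]=max(VV[0],msg_vec) then VV[0][0]++ -> VV[0]=[1, 0, 0, 1]
Event 2: SEND 3->1: VV[3][3]++ -> VV[3]=[0, 0, 0, 2], msg_vec=[0, 0, 0, 2]; VV[1]=max(VV[1],msg_vec) then VV[1][1]++ -> VV[1]=[0, 1, 0, 2]
Event 3: LOCAL 0: VV[0][0]++ -> VV[0]=[2, 0, 0, 1]
Event 4: LOCAL 1: VV[1][1]++ -> VV[1]=[0, 2, 0, 2]
Event 5: SEND 2->1: VV[2][2]++ -> VV[2]=[0, 0, 1, 0], msg_vec=[0, 0, 1, 0]; VV[1]=max(VV[1],msg_vec) then VV[1][1]++ -> VV[1]=[0, 3, 1, 2]
Event 6: LOCAL 0: VV[0][0]++ -> VV[0]=[3, 0, 0, 1]
Event 1 stamp: [0, 0, 0, 1]
Event 5 stamp: [0, 0, 1, 0]
[0, 0, 0, 1] <= [0, 0, 1, 0]? False
[0, 0, 1, 0] <= [0, 0, 0, 1]? False
Relation: concurrent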